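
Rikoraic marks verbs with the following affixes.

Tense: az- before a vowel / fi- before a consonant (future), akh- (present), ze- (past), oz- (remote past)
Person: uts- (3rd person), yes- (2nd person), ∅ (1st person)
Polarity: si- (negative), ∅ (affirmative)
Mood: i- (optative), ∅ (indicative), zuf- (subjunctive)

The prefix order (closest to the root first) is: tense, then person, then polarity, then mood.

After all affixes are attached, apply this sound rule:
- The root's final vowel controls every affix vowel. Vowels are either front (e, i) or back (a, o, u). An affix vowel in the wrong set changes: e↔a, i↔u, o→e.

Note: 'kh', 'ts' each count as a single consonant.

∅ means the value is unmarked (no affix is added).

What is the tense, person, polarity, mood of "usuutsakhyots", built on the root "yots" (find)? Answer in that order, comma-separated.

Segment: i-si-uts-akh-yots.
tense: akh- → present.
person: uts- → 3rd person.
polarity: si- → negative.
mood: i- → optative.

present, 3rd person, negative, optative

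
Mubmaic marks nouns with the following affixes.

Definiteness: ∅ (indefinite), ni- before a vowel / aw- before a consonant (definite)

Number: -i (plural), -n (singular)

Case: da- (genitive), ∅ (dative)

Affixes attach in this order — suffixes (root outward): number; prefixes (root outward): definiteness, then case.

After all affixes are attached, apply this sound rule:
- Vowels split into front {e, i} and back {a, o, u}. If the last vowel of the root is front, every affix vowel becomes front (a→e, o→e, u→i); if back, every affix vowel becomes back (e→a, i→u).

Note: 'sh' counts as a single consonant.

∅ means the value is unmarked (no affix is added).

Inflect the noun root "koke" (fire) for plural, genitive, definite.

Attach definiteness definite aw- (before consonant 'k') → awkoke.
Attach case genitive da- → daawkoke.
Attach number plural -i → daawkokei.
Apply vowel harmony: daawkokei → deewkokei.

deewkokei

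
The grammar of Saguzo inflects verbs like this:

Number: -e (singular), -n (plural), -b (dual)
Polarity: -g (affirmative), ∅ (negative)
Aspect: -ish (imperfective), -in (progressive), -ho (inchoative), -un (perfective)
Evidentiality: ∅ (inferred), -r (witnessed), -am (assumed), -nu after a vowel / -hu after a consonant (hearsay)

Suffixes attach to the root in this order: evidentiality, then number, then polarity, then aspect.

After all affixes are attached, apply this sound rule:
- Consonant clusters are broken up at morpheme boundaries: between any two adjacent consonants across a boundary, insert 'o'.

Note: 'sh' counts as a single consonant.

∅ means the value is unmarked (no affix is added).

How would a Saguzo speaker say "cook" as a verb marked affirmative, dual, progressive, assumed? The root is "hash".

hashamobogin

Attach evidentiality assumed -am → hasham.
Attach number dual -b → hashamb.
Attach polarity affirmative -g → hashambg.
Attach aspect progressive -in → hashambgin.
Apply epenthesis: hashambgin → hashamobogin.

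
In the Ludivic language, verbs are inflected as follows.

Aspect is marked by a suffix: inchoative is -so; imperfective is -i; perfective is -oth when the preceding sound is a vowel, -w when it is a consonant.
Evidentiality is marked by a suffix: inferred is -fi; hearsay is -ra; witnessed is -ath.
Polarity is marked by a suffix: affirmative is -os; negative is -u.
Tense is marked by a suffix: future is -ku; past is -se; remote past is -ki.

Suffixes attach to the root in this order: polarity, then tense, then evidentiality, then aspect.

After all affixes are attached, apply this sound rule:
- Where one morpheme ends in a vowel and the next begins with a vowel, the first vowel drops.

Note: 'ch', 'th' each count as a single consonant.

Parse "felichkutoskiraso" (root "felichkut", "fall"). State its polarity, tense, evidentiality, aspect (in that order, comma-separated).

affirmative, remote past, hearsay, inchoative

Segment: felichkut-os-ki-ra-so.
polarity: -os → affirmative.
tense: -ki → remote past.
evidentiality: -ra → hearsay.
aspect: -so → inchoative.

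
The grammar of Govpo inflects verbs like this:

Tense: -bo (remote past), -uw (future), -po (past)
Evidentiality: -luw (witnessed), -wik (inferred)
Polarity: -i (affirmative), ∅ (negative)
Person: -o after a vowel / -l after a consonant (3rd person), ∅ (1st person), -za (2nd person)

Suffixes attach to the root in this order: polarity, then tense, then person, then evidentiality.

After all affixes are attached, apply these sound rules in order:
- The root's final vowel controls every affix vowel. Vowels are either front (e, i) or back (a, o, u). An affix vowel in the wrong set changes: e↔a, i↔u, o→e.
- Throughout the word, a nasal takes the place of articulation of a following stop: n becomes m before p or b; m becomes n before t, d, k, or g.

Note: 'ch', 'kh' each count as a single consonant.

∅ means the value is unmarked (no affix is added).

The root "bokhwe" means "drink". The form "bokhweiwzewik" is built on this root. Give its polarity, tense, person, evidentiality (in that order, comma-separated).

Segment: bokhwe-uw-za-wik.
polarity: ∅ → negative.
tense: -uw → future.
person: -za → 2nd person.
evidentiality: -wik → inferred.

negative, future, 2nd person, inferred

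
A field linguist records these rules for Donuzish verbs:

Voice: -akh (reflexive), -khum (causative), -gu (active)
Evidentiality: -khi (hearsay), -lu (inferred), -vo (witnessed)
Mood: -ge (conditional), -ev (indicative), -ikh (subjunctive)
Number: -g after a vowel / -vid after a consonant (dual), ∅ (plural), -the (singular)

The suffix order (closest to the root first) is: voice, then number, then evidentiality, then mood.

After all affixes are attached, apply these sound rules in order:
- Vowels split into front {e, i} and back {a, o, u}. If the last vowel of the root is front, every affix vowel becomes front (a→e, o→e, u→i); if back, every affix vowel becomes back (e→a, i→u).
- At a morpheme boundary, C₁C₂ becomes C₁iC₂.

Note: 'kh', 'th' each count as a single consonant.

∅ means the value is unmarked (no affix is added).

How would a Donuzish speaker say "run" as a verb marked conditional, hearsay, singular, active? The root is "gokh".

Attach voice active -gu → gokhgu.
Attach number singular -the → gokhguthe.
Attach evidentiality hearsay -khi → gokhguthekhi.
Attach mood conditional -ge → gokhguthekhige.
Apply vowel harmony: gokhguthekhige → gokhguthakhuga.
Apply epenthesis: gokhguthakhuga → gokhiguthakhuga.

gokhiguthakhuga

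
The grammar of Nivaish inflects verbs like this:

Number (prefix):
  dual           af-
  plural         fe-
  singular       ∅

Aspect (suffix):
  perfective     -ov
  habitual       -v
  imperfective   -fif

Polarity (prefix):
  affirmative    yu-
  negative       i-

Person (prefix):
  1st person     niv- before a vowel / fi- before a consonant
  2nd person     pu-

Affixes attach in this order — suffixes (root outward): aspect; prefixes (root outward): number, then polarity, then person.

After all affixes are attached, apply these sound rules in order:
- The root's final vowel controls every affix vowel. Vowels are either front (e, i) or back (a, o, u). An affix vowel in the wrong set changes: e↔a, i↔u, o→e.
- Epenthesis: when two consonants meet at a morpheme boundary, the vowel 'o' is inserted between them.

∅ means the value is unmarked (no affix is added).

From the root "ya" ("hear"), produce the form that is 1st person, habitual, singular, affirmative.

fuyuyav

number = singular: zero marking, form stays ya.
Attach polarity affirmative yu- → yuya.
Attach person 1st person fi- (before consonant 'y') → fiyuya.
Attach aspect habitual -v → fiyuyav.
Apply vowel harmony: fiyuyav → fuyuyav.
Epenthesis: no change.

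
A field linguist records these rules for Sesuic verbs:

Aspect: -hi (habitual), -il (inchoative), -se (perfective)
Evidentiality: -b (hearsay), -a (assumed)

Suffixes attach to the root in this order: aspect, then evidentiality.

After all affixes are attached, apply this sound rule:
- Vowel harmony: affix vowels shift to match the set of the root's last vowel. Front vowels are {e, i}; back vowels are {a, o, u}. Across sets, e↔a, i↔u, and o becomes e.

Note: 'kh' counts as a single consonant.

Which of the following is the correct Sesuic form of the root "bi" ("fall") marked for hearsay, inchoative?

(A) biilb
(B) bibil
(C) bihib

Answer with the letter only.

Attach aspect inchoative -il → biil.
Attach evidentiality hearsay -b → biilb.
Vowel harmony: no change.
So the correct form is biilb, option (A).
(B) bibil is wrong: it has the affixes in the wrong order.
(C) bihib is wrong: it uses habitual instead of inchoative for aspect.

A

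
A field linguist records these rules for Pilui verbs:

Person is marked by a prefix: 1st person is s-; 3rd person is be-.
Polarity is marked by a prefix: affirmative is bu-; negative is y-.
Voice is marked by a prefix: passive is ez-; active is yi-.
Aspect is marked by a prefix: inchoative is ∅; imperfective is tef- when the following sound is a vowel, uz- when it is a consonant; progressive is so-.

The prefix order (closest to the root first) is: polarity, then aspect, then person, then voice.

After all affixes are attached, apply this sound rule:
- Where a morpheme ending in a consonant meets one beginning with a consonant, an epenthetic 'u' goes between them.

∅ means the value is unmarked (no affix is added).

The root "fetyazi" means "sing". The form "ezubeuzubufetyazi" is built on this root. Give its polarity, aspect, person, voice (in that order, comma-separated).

Segment: ez-be-uz-bu-fetyazi.
polarity: bu- → affirmative.
aspect: tef/uz- → imperfective.
person: be- → 3rd person.
voice: ez- → passive.

affirmative, imperfective, 3rd person, passive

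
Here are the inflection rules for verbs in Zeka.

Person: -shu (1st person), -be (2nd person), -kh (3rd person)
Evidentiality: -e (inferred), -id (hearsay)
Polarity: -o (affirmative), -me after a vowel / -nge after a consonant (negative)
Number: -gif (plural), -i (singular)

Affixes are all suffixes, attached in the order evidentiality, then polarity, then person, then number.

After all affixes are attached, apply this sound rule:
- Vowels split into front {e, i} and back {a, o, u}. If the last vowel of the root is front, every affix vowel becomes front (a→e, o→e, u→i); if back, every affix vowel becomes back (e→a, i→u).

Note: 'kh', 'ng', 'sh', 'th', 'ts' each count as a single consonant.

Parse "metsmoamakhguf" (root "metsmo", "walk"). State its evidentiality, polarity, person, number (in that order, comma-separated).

inferred, negative, 3rd person, plural

Segment: metsmo-e-me-kh-gif.
evidentiality: -e → inferred.
polarity: -me/nge → negative.
person: -kh → 3rd person.
number: -gif → plural.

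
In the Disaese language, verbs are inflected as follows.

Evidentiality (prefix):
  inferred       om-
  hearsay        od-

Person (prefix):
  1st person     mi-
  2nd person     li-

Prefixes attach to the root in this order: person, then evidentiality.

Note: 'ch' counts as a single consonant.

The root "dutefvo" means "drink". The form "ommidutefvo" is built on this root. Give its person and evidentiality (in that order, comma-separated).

1st person, inferred

Segment: om-mi-dutefvo.
person: mi- → 1st person.
evidentiality: om- → inferred.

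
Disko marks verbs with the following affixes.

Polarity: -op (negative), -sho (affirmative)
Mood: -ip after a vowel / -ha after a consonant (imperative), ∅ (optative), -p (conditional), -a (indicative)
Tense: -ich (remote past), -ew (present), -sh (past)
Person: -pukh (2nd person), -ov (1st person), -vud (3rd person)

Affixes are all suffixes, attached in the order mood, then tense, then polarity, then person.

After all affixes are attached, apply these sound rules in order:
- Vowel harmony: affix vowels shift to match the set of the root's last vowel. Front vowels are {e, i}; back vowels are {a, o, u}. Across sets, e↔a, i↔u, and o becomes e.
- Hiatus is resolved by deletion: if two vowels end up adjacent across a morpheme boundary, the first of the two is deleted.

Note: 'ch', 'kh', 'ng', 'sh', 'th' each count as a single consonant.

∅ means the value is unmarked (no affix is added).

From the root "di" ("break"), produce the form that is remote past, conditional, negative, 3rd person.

dipichepvid

Attach mood conditional -p → dip.
Attach tense remote past -ich → dipich.
Attach polarity negative -op → dipichop.
Attach person 3rd person -vud → dipichopvud.
Apply vowel harmony: dipichopvud → dipichepvid.
Vowel deletion: no change.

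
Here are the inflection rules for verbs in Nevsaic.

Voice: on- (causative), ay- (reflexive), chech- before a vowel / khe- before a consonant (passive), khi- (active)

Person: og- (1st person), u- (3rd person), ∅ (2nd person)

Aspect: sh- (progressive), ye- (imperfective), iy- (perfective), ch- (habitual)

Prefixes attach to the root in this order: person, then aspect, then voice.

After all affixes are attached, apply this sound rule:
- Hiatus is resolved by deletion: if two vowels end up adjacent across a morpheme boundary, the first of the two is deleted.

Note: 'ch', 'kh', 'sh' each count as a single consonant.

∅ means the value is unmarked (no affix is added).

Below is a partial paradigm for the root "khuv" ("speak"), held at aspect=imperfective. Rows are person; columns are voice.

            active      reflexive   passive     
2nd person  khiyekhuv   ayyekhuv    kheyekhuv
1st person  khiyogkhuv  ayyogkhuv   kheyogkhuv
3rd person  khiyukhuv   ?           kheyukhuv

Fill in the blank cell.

Attach person 3rd person u- → ukhuv.
Attach aspect imperfective ye- → yeukhuv.
Attach voice reflexive ay- → ayyeukhuv.
Apply vowel deletion: ayyeukhuv → ayyukhuv.

ayyukhuv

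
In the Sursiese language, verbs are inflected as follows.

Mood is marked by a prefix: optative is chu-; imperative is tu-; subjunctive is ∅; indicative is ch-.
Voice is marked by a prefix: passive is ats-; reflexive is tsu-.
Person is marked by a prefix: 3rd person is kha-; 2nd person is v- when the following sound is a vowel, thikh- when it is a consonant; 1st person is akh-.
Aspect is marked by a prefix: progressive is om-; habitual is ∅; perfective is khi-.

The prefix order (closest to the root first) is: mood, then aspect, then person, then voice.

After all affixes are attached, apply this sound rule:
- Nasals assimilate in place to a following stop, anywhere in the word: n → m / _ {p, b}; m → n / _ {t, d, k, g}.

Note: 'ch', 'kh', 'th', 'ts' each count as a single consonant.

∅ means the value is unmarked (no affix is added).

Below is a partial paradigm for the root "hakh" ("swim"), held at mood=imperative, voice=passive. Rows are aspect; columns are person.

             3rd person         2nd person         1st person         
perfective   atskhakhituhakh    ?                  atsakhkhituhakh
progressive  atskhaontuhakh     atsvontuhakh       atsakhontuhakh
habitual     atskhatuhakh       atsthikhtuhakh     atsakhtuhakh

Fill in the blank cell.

atsthikhkhituhakh

Attach mood imperative tu- → tuhakh.
Attach aspect perfective khi- → khituhakh.
Attach person 2nd person thikh- (before consonant 'kh') → thikhkhituhakh.
Attach voice passive ats- → atsthikhkhituhakh.
Nasal assimilation: no change.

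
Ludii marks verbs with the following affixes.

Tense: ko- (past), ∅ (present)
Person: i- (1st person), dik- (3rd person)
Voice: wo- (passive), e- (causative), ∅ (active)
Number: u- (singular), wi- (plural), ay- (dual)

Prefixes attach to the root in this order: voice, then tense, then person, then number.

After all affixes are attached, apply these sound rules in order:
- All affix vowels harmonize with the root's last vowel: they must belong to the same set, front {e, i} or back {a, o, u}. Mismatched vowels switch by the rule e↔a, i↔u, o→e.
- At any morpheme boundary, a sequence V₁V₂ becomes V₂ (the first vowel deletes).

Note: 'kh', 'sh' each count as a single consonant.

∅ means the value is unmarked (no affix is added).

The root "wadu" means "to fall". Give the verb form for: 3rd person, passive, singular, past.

udukkowowadu

Attach voice passive wo- → wowadu.
Attach tense past ko- → kowowadu.
Attach person 3rd person dik- → dikkowowadu.
Attach number singular u- → udikkowowadu.
Apply vowel harmony: udikkowowadu → udukkowowadu.
Vowel deletion: no change.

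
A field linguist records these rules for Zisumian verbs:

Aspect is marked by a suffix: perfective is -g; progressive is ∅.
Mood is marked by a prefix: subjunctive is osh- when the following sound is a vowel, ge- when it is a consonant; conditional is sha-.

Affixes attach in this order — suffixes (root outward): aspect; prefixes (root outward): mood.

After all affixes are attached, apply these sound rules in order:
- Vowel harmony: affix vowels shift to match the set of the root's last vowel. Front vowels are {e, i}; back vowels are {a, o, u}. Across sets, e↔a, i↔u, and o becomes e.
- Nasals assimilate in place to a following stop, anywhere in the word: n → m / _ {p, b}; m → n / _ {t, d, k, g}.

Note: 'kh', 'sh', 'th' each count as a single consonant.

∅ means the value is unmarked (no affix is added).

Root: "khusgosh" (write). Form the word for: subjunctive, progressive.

gakhusgosh

Attach mood subjunctive ge- (before consonant 'kh') → gekhusgosh.
aspect = progressive: zero marking, form stays gekhusgosh.
Apply vowel harmony: gekhusgosh → gakhusgosh.
Nasal assimilation: no change.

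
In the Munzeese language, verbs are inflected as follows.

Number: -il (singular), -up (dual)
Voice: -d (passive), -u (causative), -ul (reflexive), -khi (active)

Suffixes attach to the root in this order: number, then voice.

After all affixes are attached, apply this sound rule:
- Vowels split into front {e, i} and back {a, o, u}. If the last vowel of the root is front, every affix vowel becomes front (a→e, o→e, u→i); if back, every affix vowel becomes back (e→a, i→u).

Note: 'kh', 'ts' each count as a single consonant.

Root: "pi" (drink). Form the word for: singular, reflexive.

Attach number singular -il → piil.
Attach voice reflexive -ul → piilul.
Apply vowel harmony: piilul → piilil.

piilil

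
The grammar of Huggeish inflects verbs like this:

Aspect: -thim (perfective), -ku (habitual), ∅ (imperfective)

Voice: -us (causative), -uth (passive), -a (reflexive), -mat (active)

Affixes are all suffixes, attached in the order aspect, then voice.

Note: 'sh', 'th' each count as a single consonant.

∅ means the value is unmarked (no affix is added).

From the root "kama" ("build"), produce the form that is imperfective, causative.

kamaus

aspect = imperfective: zero marking, form stays kama.
Attach voice causative -us → kamaus.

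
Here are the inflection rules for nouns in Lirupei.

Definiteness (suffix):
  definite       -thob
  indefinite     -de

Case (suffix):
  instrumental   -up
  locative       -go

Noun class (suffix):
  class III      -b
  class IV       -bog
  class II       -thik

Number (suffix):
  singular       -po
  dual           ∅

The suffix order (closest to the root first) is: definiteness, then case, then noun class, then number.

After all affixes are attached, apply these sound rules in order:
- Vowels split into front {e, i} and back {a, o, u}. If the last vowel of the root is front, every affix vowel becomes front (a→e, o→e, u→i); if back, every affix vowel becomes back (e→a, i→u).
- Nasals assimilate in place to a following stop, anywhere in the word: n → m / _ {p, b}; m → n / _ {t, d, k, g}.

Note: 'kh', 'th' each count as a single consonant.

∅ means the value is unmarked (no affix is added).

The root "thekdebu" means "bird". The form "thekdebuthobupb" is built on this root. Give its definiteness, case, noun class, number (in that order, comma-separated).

definite, instrumental, class III, dual

Segment: thekdebu-thob-up-b.
definiteness: -thob → definite.
case: -up → instrumental.
noun class: -b → class III.
number: ∅ → dual.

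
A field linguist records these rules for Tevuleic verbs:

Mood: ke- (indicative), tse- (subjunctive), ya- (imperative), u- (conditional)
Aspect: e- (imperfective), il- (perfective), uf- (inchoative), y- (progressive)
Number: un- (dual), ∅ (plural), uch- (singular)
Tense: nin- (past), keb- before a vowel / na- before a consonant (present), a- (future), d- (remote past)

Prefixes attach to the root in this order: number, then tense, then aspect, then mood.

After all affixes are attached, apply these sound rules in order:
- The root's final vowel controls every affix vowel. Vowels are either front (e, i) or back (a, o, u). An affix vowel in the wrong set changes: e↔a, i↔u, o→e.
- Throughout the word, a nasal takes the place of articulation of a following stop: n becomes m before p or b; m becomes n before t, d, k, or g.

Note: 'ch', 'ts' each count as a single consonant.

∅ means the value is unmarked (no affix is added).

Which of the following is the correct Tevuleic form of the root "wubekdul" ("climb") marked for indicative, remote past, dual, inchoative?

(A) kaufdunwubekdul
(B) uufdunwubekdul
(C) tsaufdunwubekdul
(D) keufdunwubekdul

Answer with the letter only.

A

Attach number dual un- → unwubekdul.
Attach tense remote past d- → dunwubekdul.
Attach aspect inchoative uf- → ufdunwubekdul.
Attach mood indicative ke- → keufdunwubekdul.
Apply vowel harmony: keufdunwubekdul → kaufdunwubekdul.
Nasal assimilation: no change.
So the correct form is kaufdunwubekdul, option (A).
(C) tsaufdunwubekdul is wrong: it uses subjunctive instead of indicative for mood.
(D) keufdunwubekdul is wrong: it fails to apply the sound rule(s).
(B) uufdunwubekdul is wrong: it uses conditional instead of indicative for mood.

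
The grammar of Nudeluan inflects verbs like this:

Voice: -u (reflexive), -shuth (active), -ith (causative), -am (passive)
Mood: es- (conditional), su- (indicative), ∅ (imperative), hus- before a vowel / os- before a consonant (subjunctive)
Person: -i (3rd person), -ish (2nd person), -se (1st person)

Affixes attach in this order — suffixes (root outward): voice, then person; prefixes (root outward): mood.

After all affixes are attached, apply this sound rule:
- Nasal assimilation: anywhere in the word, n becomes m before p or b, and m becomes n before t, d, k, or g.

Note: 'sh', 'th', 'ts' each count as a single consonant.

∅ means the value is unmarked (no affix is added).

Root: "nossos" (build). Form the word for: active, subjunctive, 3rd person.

Attach voice active -shuth → nossosshuth.
Attach person 3rd person -i → nossosshuthi.
Attach mood subjunctive os- (before consonant 'n') → osnossosshuthi.
Nasal assimilation: no change.

osnossosshuthi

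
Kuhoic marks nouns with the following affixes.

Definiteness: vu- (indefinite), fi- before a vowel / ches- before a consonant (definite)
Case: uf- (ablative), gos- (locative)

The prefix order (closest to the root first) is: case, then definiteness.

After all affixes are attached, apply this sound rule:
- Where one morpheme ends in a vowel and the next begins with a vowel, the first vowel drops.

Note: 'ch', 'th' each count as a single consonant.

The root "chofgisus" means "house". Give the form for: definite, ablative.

Attach case ablative uf- → ufchofgisus.
Attach definiteness definite fi- (before vowel 'u') → fiufchofgisus.
Apply vowel deletion: fiufchofgisus → fufchofgisus.

fufchofgisus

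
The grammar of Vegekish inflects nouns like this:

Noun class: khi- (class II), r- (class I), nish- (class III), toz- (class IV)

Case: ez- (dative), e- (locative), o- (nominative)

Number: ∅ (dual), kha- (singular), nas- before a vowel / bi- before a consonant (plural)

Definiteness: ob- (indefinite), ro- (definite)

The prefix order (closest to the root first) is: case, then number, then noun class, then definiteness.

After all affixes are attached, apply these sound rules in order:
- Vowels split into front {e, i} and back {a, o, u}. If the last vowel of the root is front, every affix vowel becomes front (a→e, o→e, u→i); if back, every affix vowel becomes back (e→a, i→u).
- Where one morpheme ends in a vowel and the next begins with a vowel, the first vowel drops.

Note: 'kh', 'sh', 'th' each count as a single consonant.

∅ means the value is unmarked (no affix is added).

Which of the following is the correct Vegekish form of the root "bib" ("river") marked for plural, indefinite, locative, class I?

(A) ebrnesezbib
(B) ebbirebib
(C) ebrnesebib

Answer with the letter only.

Attach case locative e- → ebib.
Attach number plural nas- (before vowel 'e') → nasebib.
Attach noun class class I r- → rnasebib.
Attach definiteness indefinite ob- → obrnasebib.
Apply vowel harmony: obrnasebib → ebrnesebib.
Vowel deletion: no change.
So the correct form is ebrnesebib, option (C).
(A) ebrnesezbib is wrong: it uses dative instead of locative for case.
(B) ebbirebib is wrong: it has the affixes in the wrong order.

C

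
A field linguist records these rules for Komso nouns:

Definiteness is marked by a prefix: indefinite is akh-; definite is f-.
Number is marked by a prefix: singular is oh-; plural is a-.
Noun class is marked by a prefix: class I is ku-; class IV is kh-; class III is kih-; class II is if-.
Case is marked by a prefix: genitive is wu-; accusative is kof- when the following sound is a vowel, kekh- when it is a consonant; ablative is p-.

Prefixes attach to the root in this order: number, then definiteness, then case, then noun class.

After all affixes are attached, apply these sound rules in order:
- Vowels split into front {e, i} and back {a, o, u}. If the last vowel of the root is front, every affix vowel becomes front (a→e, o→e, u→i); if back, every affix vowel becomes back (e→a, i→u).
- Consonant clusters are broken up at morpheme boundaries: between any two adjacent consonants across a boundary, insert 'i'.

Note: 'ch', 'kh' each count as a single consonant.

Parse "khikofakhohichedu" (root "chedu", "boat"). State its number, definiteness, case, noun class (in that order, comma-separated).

Segment: kh-kof-akh-oh-chedu.
number: oh- → singular.
definiteness: akh- → indefinite.
case: kof/kekh- → accusative.
noun class: kh- → class IV.

singular, indefinite, accusative, class IV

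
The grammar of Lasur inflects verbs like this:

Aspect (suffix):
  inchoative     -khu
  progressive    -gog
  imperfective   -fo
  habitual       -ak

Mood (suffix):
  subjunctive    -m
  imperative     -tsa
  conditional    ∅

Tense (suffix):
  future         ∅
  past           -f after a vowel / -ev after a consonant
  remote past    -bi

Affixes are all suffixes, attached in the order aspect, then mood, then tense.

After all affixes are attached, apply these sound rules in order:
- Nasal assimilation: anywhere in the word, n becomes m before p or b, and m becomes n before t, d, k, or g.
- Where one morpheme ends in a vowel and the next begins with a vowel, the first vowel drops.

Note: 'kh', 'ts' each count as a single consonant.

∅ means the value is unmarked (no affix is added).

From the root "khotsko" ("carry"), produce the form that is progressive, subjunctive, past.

khotskogogmev

Attach aspect progressive -gog → khotskogog.
Attach mood subjunctive -m → khotskogogm.
Attach tense past -ev (after consonant 'm') → khotskogogmev.
Nasal assimilation: no change.
Vowel deletion: no change.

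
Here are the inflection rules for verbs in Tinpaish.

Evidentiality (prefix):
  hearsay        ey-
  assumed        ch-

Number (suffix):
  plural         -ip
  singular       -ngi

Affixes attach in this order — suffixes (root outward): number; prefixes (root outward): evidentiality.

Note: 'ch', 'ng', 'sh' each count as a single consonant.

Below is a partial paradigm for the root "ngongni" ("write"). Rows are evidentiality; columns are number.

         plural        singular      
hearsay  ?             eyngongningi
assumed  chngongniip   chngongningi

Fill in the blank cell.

Attach number plural -ip → ngongniip.
Attach evidentiality hearsay ey- → eyngongniip.

eyngongniip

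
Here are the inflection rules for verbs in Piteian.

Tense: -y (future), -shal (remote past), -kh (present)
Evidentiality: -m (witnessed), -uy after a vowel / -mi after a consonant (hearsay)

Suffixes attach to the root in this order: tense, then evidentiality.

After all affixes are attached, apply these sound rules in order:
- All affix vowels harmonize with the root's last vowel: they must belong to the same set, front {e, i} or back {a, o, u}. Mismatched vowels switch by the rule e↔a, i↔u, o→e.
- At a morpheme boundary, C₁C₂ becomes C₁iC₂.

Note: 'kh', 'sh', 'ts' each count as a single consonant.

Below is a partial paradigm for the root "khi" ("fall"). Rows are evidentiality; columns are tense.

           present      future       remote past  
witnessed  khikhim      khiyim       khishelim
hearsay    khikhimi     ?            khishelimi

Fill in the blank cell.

Attach tense future -y → khiy.
Attach evidentiality hearsay -mi (after consonant 'y') → khiymi.
Vowel harmony: no change.
Apply epenthesis: khiymi → khiyimi.

khiyimi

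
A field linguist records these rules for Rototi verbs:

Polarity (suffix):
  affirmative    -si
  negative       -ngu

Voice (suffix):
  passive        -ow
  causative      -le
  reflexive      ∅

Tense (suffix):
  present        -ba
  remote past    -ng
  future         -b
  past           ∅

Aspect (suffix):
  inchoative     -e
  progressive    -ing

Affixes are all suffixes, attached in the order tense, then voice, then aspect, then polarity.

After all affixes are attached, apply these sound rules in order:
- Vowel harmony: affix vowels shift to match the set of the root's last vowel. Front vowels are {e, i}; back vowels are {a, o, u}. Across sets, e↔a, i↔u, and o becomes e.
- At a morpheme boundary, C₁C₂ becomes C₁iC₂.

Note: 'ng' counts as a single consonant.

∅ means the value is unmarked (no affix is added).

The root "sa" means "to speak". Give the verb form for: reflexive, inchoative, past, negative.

tense = past: zero marking, form stays sa.
voice = reflexive: zero marking, form stays sa.
Attach aspect inchoative -e → sae.
Attach polarity negative -ngu → saengu.
Apply vowel harmony: saengu → saangu.
Epenthesis: no change.

saangu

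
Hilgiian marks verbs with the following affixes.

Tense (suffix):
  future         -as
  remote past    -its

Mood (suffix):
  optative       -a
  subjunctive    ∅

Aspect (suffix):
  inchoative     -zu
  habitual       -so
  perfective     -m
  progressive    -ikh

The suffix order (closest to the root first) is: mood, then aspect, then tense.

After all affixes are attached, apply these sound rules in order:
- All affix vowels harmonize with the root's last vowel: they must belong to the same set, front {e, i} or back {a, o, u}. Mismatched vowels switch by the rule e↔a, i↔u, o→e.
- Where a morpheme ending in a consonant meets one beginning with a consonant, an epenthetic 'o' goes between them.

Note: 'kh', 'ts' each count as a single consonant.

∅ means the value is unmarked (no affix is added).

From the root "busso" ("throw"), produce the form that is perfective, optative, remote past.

bussoamuts

Attach mood optative -a → bussoa.
Attach aspect perfective -m → bussoam.
Attach tense remote past -its → bussoamits.
Apply vowel harmony: bussoamits → bussoamuts.
Epenthesis: no change.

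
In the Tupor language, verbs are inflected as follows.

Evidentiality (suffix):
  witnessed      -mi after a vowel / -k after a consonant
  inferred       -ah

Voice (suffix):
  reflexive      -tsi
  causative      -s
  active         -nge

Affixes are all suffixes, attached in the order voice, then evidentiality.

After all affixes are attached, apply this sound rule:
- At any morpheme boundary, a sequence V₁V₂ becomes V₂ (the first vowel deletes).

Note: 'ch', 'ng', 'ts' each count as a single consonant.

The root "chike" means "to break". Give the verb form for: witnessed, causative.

chikesk

Attach voice causative -s → chikes.
Attach evidentiality witnessed -k (after consonant 's') → chikesk.
Vowel deletion: no change.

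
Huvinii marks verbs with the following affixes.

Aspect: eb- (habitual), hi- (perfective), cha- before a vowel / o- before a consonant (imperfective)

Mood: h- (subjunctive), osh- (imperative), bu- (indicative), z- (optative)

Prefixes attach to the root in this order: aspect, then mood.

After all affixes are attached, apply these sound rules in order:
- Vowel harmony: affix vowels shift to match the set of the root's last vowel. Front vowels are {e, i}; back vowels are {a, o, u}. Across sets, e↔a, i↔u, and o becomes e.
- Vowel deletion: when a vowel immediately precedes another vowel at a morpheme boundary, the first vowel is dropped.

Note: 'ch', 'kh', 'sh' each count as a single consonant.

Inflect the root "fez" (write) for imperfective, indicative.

befez

Attach aspect imperfective o- (before consonant 'f') → ofez.
Attach mood indicative bu- → buofez.
Apply vowel harmony: buofez → biefez.
Apply vowel deletion: biefez → befez.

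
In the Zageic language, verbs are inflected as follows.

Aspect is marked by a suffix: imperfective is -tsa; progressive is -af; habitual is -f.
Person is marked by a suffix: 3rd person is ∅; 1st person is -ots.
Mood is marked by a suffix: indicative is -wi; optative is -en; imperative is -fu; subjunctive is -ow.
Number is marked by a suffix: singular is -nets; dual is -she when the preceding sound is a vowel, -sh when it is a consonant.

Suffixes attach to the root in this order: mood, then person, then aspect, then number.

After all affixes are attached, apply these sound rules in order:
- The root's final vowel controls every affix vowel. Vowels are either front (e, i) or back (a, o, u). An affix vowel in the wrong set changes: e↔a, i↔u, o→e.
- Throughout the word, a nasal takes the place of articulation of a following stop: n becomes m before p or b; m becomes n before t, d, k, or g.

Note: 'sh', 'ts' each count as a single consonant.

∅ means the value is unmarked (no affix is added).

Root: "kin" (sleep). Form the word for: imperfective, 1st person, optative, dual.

kinenetstseshe

Attach mood optative -en → kinen.
Attach person 1st person -ots → kinenots.
Attach aspect imperfective -tsa → kinenotstsa.
Attach number dual -she (after vowel 'a') → kinenotstsashe.
Apply vowel harmony: kinenotstsashe → kinenetstseshe.
Nasal assimilation: no change.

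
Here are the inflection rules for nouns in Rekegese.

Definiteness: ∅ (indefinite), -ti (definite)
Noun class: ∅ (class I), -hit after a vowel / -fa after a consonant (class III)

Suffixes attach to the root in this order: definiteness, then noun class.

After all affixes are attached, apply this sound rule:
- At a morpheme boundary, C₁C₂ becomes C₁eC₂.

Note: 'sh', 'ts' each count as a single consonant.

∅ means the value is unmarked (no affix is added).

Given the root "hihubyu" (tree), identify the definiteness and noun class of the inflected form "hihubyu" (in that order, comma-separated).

indefinite, class I

Segment: hihubyu.
definiteness: ∅ → indefinite.
noun class: ∅ → class I.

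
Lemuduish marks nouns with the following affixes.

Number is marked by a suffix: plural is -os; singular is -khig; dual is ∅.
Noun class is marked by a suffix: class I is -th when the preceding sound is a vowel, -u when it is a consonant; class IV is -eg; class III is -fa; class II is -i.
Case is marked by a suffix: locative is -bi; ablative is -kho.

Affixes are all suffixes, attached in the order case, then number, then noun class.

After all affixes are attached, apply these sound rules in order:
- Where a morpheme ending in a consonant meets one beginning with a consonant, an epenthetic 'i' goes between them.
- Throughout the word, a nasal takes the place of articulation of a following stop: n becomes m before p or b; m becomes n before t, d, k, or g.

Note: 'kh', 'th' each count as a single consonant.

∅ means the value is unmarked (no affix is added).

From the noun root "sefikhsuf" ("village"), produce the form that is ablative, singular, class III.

Attach case ablative -kho → sefikhsufkho.
Attach number singular -khig → sefikhsufkhokhig.
Attach noun class class III -fa → sefikhsufkhokhigfa.
Apply epenthesis: sefikhsufkhokhigfa → sefikhsufikhokhigifa.
Nasal assimilation: no change.

sefikhsufikhokhigifa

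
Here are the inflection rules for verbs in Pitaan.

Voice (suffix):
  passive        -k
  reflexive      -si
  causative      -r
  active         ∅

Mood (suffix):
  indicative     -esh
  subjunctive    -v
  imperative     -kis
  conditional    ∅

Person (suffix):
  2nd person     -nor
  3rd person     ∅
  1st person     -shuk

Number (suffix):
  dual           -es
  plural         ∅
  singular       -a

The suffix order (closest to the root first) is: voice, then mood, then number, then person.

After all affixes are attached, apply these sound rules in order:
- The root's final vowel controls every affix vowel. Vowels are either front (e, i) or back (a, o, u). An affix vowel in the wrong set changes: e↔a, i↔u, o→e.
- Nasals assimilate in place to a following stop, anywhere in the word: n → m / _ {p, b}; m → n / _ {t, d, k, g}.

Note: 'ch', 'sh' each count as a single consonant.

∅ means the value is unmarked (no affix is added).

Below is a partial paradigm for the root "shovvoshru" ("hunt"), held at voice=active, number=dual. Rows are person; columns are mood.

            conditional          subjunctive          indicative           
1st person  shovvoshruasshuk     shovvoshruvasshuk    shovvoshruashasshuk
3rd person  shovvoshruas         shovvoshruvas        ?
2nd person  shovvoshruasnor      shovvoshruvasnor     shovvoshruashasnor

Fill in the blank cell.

shovvoshruashas

voice = active: zero marking, form stays shovvoshru.
Attach mood indicative -esh → shovvoshruesh.
Attach number dual -es → shovvoshrueshes.
person = 3rd person: zero marking, form stays shovvoshrueshes.
Apply vowel harmony: shovvoshrueshes → shovvoshruashas.
Nasal assimilation: no change.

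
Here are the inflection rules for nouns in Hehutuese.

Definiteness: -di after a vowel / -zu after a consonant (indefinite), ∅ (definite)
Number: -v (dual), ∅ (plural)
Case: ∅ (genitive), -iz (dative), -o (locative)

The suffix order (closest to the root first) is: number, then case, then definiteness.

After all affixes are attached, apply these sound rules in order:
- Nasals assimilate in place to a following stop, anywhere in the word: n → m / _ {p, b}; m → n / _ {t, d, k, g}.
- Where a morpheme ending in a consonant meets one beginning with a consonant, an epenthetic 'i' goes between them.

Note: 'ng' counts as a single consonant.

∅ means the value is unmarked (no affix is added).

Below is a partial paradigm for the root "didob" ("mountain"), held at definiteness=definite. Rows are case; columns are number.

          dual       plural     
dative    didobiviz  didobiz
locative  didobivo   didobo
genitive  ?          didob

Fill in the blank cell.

Attach number dual -v → didobv.
case = genitive: zero marking, form stays didobv.
definiteness = definite: zero marking, form stays didobv.
Nasal assimilation: no change.
Apply epenthesis: didobv → didobiv.

didobiv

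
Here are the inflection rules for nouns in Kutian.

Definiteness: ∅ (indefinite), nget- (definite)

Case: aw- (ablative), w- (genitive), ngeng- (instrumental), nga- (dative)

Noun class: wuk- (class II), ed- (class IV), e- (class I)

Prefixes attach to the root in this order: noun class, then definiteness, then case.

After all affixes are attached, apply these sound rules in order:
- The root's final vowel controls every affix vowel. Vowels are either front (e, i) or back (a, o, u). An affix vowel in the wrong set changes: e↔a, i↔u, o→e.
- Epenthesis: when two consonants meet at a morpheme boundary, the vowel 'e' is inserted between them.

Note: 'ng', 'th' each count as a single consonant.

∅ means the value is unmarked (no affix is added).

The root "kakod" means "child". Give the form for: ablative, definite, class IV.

awengatadekakod

Attach noun class class IV ed- → edkakod.
Attach definiteness definite nget- → ngetedkakod.
Attach case ablative aw- → awngetedkakod.
Apply vowel harmony: awngetedkakod → awngatadkakod.
Apply epenthesis: awngatadkakod → awengatadekakod.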